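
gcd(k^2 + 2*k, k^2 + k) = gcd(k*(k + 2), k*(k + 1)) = k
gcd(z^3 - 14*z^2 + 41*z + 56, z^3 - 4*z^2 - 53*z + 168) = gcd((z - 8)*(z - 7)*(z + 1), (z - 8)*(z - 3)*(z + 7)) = z - 8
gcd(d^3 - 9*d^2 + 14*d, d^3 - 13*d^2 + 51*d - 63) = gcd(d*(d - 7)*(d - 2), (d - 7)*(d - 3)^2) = d - 7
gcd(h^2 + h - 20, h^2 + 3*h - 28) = h - 4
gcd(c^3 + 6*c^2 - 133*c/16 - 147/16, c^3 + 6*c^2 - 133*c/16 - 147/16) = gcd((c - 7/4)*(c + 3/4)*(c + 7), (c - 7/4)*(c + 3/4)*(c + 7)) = c^3 + 6*c^2 - 133*c/16 - 147/16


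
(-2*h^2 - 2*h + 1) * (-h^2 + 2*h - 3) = 2*h^4 - 2*h^3 + h^2 + 8*h - 3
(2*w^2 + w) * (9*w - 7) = 18*w^3 - 5*w^2 - 7*w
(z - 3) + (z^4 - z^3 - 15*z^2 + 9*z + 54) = z^4 - z^3 - 15*z^2 + 10*z + 51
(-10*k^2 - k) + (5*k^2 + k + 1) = 1 - 5*k^2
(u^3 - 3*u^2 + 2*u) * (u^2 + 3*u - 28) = u^5 - 35*u^3 + 90*u^2 - 56*u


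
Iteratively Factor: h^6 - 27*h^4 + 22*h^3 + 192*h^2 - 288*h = (h - 2)*(h^5 + 2*h^4 - 23*h^3 - 24*h^2 + 144*h) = (h - 3)*(h - 2)*(h^4 + 5*h^3 - 8*h^2 - 48*h) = (h - 3)*(h - 2)*(h + 4)*(h^3 + h^2 - 12*h) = h*(h - 3)*(h - 2)*(h + 4)*(h^2 + h - 12) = h*(h - 3)^2*(h - 2)*(h + 4)*(h + 4)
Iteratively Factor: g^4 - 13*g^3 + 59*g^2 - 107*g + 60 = (g - 3)*(g^3 - 10*g^2 + 29*g - 20) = (g - 5)*(g - 3)*(g^2 - 5*g + 4) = (g - 5)*(g - 3)*(g - 1)*(g - 4)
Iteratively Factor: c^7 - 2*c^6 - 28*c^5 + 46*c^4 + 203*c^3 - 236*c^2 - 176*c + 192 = (c - 1)*(c^6 - c^5 - 29*c^4 + 17*c^3 + 220*c^2 - 16*c - 192) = (c - 1)*(c + 3)*(c^5 - 4*c^4 - 17*c^3 + 68*c^2 + 16*c - 64) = (c - 4)*(c - 1)*(c + 3)*(c^4 - 17*c^2 + 16) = (c - 4)^2*(c - 1)*(c + 3)*(c^3 + 4*c^2 - c - 4) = (c - 4)^2*(c - 1)*(c + 1)*(c + 3)*(c^2 + 3*c - 4) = (c - 4)^2*(c - 1)^2*(c + 1)*(c + 3)*(c + 4)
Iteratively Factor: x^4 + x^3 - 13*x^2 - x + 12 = (x - 1)*(x^3 + 2*x^2 - 11*x - 12) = (x - 1)*(x + 4)*(x^2 - 2*x - 3) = (x - 3)*(x - 1)*(x + 4)*(x + 1)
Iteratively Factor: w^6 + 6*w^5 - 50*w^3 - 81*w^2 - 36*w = (w)*(w^5 + 6*w^4 - 50*w^2 - 81*w - 36) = w*(w + 4)*(w^4 + 2*w^3 - 8*w^2 - 18*w - 9) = w*(w + 1)*(w + 4)*(w^3 + w^2 - 9*w - 9) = w*(w + 1)^2*(w + 4)*(w^2 - 9) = w*(w + 1)^2*(w + 3)*(w + 4)*(w - 3)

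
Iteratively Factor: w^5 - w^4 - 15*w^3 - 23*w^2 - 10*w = (w + 2)*(w^4 - 3*w^3 - 9*w^2 - 5*w) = (w + 1)*(w + 2)*(w^3 - 4*w^2 - 5*w) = (w + 1)^2*(w + 2)*(w^2 - 5*w) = w*(w + 1)^2*(w + 2)*(w - 5)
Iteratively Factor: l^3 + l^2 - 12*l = (l + 4)*(l^2 - 3*l) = (l - 3)*(l + 4)*(l)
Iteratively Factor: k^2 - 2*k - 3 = (k + 1)*(k - 3)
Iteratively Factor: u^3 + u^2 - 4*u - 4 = (u - 2)*(u^2 + 3*u + 2) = (u - 2)*(u + 1)*(u + 2)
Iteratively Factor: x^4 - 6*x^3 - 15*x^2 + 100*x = (x - 5)*(x^3 - x^2 - 20*x) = (x - 5)*(x + 4)*(x^2 - 5*x) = x*(x - 5)*(x + 4)*(x - 5)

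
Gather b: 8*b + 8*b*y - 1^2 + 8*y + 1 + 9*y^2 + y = b*(8*y + 8) + 9*y^2 + 9*y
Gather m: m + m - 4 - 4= 2*m - 8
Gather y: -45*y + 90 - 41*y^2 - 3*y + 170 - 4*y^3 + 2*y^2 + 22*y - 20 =-4*y^3 - 39*y^2 - 26*y + 240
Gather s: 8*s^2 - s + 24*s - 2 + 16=8*s^2 + 23*s + 14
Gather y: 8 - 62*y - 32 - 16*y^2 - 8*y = -16*y^2 - 70*y - 24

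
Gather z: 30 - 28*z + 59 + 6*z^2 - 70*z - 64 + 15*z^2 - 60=21*z^2 - 98*z - 35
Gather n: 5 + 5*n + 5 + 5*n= 10*n + 10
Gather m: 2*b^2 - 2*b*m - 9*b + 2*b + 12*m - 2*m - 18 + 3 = 2*b^2 - 7*b + m*(10 - 2*b) - 15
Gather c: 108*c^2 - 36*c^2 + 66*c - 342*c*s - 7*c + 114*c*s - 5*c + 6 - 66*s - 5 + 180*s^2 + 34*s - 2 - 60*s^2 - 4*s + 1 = 72*c^2 + c*(54 - 228*s) + 120*s^2 - 36*s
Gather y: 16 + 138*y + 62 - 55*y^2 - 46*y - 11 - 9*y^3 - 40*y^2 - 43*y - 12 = -9*y^3 - 95*y^2 + 49*y + 55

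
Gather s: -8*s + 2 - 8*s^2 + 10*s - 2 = -8*s^2 + 2*s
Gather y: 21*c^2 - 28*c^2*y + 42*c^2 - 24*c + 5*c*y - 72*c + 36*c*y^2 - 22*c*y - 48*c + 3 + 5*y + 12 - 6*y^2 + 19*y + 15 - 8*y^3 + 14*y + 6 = 63*c^2 - 144*c - 8*y^3 + y^2*(36*c - 6) + y*(-28*c^2 - 17*c + 38) + 36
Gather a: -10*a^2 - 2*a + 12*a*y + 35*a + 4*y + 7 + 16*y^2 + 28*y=-10*a^2 + a*(12*y + 33) + 16*y^2 + 32*y + 7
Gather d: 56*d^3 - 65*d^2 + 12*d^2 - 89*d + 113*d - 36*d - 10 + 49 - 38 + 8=56*d^3 - 53*d^2 - 12*d + 9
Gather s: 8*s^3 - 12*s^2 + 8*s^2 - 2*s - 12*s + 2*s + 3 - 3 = 8*s^3 - 4*s^2 - 12*s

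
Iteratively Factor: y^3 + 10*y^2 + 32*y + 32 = (y + 4)*(y^2 + 6*y + 8) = (y + 4)^2*(y + 2)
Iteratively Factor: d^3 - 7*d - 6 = (d + 2)*(d^2 - 2*d - 3) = (d + 1)*(d + 2)*(d - 3)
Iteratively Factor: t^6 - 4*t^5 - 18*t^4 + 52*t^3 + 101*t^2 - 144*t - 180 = (t + 2)*(t^5 - 6*t^4 - 6*t^3 + 64*t^2 - 27*t - 90) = (t + 2)*(t + 3)*(t^4 - 9*t^3 + 21*t^2 + t - 30) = (t - 3)*(t + 2)*(t + 3)*(t^3 - 6*t^2 + 3*t + 10) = (t - 3)*(t + 1)*(t + 2)*(t + 3)*(t^2 - 7*t + 10) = (t - 3)*(t - 2)*(t + 1)*(t + 2)*(t + 3)*(t - 5)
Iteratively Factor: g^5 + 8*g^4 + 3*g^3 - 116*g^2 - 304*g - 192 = (g + 3)*(g^4 + 5*g^3 - 12*g^2 - 80*g - 64) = (g + 3)*(g + 4)*(g^3 + g^2 - 16*g - 16) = (g + 1)*(g + 3)*(g + 4)*(g^2 - 16) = (g - 4)*(g + 1)*(g + 3)*(g + 4)*(g + 4)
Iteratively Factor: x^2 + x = (x)*(x + 1)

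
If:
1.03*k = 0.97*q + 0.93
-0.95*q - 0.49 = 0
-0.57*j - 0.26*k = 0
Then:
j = -0.19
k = 0.42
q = -0.52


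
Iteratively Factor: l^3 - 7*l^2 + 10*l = (l - 5)*(l^2 - 2*l) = (l - 5)*(l - 2)*(l)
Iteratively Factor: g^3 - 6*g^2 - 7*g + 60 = (g + 3)*(g^2 - 9*g + 20) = (g - 5)*(g + 3)*(g - 4)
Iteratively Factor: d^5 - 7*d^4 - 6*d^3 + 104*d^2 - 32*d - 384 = (d - 4)*(d^4 - 3*d^3 - 18*d^2 + 32*d + 96) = (d - 4)*(d + 2)*(d^3 - 5*d^2 - 8*d + 48) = (d - 4)^2*(d + 2)*(d^2 - d - 12) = (d - 4)^2*(d + 2)*(d + 3)*(d - 4)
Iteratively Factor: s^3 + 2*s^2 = (s + 2)*(s^2) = s*(s + 2)*(s)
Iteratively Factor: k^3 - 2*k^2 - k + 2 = (k + 1)*(k^2 - 3*k + 2) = (k - 2)*(k + 1)*(k - 1)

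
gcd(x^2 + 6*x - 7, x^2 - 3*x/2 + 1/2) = x - 1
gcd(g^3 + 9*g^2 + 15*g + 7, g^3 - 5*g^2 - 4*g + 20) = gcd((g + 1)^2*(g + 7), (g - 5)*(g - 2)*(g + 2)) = 1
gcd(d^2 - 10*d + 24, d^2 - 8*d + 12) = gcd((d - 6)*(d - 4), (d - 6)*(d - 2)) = d - 6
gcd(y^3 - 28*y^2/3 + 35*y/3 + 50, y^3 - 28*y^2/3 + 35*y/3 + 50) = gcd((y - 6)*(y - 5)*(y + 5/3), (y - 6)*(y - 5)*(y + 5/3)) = y^3 - 28*y^2/3 + 35*y/3 + 50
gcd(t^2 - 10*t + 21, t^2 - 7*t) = t - 7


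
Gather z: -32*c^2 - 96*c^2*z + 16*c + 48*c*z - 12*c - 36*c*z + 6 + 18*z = -32*c^2 + 4*c + z*(-96*c^2 + 12*c + 18) + 6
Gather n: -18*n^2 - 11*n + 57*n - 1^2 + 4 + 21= -18*n^2 + 46*n + 24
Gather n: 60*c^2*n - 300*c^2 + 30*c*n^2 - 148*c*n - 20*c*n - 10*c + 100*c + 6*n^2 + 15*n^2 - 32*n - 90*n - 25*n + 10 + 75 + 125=-300*c^2 + 90*c + n^2*(30*c + 21) + n*(60*c^2 - 168*c - 147) + 210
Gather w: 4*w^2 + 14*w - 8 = 4*w^2 + 14*w - 8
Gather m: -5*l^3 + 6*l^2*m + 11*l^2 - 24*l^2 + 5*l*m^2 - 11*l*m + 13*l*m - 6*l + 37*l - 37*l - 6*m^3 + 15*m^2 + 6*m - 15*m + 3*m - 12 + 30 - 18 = -5*l^3 - 13*l^2 - 6*l - 6*m^3 + m^2*(5*l + 15) + m*(6*l^2 + 2*l - 6)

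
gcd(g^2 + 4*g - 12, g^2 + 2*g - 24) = g + 6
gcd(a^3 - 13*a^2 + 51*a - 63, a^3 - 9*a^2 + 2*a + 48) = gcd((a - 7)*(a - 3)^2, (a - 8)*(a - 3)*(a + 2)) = a - 3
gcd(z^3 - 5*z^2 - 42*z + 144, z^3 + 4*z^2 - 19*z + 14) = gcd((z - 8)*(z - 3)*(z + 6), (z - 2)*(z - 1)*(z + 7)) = 1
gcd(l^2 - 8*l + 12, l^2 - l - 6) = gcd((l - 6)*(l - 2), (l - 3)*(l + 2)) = 1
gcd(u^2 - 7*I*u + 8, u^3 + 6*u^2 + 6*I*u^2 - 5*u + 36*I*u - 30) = u + I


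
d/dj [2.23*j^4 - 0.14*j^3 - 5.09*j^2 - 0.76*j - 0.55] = 8.92*j^3 - 0.42*j^2 - 10.18*j - 0.76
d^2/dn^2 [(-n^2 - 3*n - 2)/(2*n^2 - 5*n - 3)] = 4*(-11*n^3 - 21*n^2 + 3*n - 13)/(8*n^6 - 60*n^5 + 114*n^4 + 55*n^3 - 171*n^2 - 135*n - 27)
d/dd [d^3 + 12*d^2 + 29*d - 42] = 3*d^2 + 24*d + 29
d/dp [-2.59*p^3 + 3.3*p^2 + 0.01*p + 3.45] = -7.77*p^2 + 6.6*p + 0.01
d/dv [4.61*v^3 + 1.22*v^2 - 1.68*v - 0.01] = 13.83*v^2 + 2.44*v - 1.68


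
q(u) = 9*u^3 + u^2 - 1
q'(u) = 27*u^2 + 2*u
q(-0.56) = -2.27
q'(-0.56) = 7.35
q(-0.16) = -1.01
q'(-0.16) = 0.37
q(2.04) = 79.57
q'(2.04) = 116.44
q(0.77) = 3.70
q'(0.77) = 17.55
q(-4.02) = -569.52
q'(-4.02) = 428.29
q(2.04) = 79.57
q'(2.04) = 116.44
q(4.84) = 1042.84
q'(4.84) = 642.17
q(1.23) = 17.26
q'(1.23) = 43.31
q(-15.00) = -30151.00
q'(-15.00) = 6045.00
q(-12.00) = -15409.00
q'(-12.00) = 3864.00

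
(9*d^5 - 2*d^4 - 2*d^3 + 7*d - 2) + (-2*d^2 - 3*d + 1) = 9*d^5 - 2*d^4 - 2*d^3 - 2*d^2 + 4*d - 1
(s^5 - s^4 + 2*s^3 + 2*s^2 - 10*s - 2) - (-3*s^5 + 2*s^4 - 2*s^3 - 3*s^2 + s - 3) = 4*s^5 - 3*s^4 + 4*s^3 + 5*s^2 - 11*s + 1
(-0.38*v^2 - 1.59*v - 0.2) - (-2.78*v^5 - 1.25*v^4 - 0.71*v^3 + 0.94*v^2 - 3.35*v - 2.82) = 2.78*v^5 + 1.25*v^4 + 0.71*v^3 - 1.32*v^2 + 1.76*v + 2.62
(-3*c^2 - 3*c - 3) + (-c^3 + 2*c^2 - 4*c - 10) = -c^3 - c^2 - 7*c - 13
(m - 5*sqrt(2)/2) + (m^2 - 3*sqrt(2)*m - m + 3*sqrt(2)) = m^2 - 3*sqrt(2)*m + sqrt(2)/2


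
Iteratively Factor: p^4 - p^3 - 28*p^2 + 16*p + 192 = (p - 4)*(p^3 + 3*p^2 - 16*p - 48) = (p - 4)^2*(p^2 + 7*p + 12) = (p - 4)^2*(p + 3)*(p + 4)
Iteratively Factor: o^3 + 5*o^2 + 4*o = (o + 4)*(o^2 + o) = (o + 1)*(o + 4)*(o)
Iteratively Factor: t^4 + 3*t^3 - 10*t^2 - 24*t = (t + 4)*(t^3 - t^2 - 6*t) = (t - 3)*(t + 4)*(t^2 + 2*t) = (t - 3)*(t + 2)*(t + 4)*(t)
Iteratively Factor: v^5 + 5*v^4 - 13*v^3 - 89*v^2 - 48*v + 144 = (v + 3)*(v^4 + 2*v^3 - 19*v^2 - 32*v + 48) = (v - 4)*(v + 3)*(v^3 + 6*v^2 + 5*v - 12) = (v - 4)*(v + 3)*(v + 4)*(v^2 + 2*v - 3) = (v - 4)*(v + 3)^2*(v + 4)*(v - 1)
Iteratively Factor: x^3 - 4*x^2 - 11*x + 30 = (x - 5)*(x^2 + x - 6) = (x - 5)*(x + 3)*(x - 2)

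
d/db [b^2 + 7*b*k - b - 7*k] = 2*b + 7*k - 1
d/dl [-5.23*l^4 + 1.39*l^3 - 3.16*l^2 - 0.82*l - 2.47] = -20.92*l^3 + 4.17*l^2 - 6.32*l - 0.82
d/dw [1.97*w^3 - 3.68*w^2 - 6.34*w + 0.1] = 5.91*w^2 - 7.36*w - 6.34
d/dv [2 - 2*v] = -2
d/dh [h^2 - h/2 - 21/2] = 2*h - 1/2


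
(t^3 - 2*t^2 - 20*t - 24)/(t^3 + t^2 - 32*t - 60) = (t + 2)/(t + 5)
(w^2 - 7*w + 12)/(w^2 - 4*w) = (w - 3)/w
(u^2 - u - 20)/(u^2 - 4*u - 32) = (u - 5)/(u - 8)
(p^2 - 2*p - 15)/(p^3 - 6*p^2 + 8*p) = (p^2 - 2*p - 15)/(p*(p^2 - 6*p + 8))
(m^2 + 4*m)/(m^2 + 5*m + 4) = m/(m + 1)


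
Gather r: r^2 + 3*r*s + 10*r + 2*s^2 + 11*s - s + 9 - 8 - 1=r^2 + r*(3*s + 10) + 2*s^2 + 10*s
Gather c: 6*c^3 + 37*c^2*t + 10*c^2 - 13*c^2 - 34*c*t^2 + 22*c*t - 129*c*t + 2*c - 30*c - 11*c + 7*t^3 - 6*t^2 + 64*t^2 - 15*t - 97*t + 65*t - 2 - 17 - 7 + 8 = 6*c^3 + c^2*(37*t - 3) + c*(-34*t^2 - 107*t - 39) + 7*t^3 + 58*t^2 - 47*t - 18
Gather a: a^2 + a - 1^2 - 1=a^2 + a - 2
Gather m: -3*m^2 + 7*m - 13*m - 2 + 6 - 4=-3*m^2 - 6*m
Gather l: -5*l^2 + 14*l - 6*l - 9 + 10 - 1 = -5*l^2 + 8*l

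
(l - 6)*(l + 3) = l^2 - 3*l - 18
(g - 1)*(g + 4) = g^2 + 3*g - 4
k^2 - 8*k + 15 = (k - 5)*(k - 3)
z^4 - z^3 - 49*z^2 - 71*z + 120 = (z - 8)*(z - 1)*(z + 3)*(z + 5)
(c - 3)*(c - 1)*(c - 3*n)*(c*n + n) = c^4*n - 3*c^3*n^2 - 3*c^3*n + 9*c^2*n^2 - c^2*n + 3*c*n^2 + 3*c*n - 9*n^2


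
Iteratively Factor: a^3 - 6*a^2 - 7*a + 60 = (a - 4)*(a^2 - 2*a - 15) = (a - 5)*(a - 4)*(a + 3)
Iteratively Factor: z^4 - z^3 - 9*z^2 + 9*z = (z - 3)*(z^3 + 2*z^2 - 3*z) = z*(z - 3)*(z^2 + 2*z - 3) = z*(z - 3)*(z - 1)*(z + 3)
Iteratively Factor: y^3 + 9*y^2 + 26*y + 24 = (y + 2)*(y^2 + 7*y + 12) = (y + 2)*(y + 3)*(y + 4)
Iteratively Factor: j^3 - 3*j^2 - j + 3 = (j - 1)*(j^2 - 2*j - 3) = (j - 1)*(j + 1)*(j - 3)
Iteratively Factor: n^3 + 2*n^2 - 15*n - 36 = (n - 4)*(n^2 + 6*n + 9) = (n - 4)*(n + 3)*(n + 3)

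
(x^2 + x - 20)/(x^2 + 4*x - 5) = (x - 4)/(x - 1)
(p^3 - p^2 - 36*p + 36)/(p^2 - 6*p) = p + 5 - 6/p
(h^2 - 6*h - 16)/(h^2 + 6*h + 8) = (h - 8)/(h + 4)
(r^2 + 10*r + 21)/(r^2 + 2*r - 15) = (r^2 + 10*r + 21)/(r^2 + 2*r - 15)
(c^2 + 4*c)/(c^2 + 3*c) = (c + 4)/(c + 3)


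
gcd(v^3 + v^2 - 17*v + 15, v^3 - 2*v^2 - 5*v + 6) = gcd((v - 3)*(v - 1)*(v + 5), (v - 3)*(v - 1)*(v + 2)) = v^2 - 4*v + 3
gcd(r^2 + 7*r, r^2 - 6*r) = r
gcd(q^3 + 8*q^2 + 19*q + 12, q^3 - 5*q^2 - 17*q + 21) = q + 3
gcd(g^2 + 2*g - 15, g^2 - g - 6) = g - 3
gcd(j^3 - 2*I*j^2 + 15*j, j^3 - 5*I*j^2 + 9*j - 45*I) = j^2 - 2*I*j + 15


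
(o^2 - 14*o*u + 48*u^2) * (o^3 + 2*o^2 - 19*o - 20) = o^5 - 14*o^4*u + 2*o^4 + 48*o^3*u^2 - 28*o^3*u - 19*o^3 + 96*o^2*u^2 + 266*o^2*u - 20*o^2 - 912*o*u^2 + 280*o*u - 960*u^2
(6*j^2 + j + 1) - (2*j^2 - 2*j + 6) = 4*j^2 + 3*j - 5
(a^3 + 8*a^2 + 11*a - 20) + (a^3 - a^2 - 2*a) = 2*a^3 + 7*a^2 + 9*a - 20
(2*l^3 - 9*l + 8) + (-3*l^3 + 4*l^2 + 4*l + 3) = -l^3 + 4*l^2 - 5*l + 11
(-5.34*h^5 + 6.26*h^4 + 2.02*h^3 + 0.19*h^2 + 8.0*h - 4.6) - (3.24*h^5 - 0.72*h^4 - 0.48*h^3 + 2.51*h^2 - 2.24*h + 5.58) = -8.58*h^5 + 6.98*h^4 + 2.5*h^3 - 2.32*h^2 + 10.24*h - 10.18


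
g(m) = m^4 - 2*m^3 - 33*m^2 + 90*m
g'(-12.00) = -6894.00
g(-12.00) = 18360.00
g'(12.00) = 5346.00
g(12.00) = 13608.00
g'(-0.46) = 118.70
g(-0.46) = -48.14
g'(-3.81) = 33.14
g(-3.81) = -500.60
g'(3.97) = -16.30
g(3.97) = -39.55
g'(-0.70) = 131.89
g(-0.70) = -78.24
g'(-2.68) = 146.79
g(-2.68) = -388.13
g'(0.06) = 86.02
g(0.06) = 5.28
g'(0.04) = 87.35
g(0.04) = 3.55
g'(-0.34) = 111.59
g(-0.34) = -34.32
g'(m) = 4*m^3 - 6*m^2 - 66*m + 90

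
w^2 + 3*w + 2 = (w + 1)*(w + 2)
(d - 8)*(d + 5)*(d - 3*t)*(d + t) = d^4 - 2*d^3*t - 3*d^3 - 3*d^2*t^2 + 6*d^2*t - 40*d^2 + 9*d*t^2 + 80*d*t + 120*t^2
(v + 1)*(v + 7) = v^2 + 8*v + 7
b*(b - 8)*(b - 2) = b^3 - 10*b^2 + 16*b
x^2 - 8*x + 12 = (x - 6)*(x - 2)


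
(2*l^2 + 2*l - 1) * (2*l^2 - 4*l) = 4*l^4 - 4*l^3 - 10*l^2 + 4*l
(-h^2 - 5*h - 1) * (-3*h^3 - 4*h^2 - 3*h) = 3*h^5 + 19*h^4 + 26*h^3 + 19*h^2 + 3*h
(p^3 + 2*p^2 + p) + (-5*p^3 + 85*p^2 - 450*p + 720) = -4*p^3 + 87*p^2 - 449*p + 720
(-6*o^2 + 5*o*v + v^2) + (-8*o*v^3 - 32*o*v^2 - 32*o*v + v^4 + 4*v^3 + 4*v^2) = -6*o^2 - 8*o*v^3 - 32*o*v^2 - 27*o*v + v^4 + 4*v^3 + 5*v^2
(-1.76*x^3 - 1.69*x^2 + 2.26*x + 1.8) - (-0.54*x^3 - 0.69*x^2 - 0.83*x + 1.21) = -1.22*x^3 - 1.0*x^2 + 3.09*x + 0.59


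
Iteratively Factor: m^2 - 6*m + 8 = (m - 2)*(m - 4)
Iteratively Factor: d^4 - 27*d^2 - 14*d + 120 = (d + 3)*(d^3 - 3*d^2 - 18*d + 40) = (d - 2)*(d + 3)*(d^2 - d - 20) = (d - 2)*(d + 3)*(d + 4)*(d - 5)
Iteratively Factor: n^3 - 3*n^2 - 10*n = (n)*(n^2 - 3*n - 10) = n*(n + 2)*(n - 5)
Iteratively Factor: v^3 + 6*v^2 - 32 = (v - 2)*(v^2 + 8*v + 16) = (v - 2)*(v + 4)*(v + 4)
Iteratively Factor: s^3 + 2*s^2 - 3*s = (s + 3)*(s^2 - s) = s*(s + 3)*(s - 1)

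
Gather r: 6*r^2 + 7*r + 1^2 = 6*r^2 + 7*r + 1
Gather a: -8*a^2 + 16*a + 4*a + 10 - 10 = -8*a^2 + 20*a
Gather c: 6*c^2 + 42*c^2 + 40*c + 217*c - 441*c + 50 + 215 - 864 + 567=48*c^2 - 184*c - 32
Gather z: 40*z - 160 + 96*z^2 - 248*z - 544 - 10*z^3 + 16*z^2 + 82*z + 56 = -10*z^3 + 112*z^2 - 126*z - 648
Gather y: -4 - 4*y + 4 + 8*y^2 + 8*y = 8*y^2 + 4*y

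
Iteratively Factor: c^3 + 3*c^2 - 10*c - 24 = (c - 3)*(c^2 + 6*c + 8) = (c - 3)*(c + 4)*(c + 2)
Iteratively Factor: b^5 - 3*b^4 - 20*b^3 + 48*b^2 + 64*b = (b)*(b^4 - 3*b^3 - 20*b^2 + 48*b + 64) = b*(b + 4)*(b^3 - 7*b^2 + 8*b + 16) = b*(b - 4)*(b + 4)*(b^2 - 3*b - 4) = b*(b - 4)^2*(b + 4)*(b + 1)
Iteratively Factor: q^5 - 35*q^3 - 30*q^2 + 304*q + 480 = (q + 4)*(q^4 - 4*q^3 - 19*q^2 + 46*q + 120) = (q - 4)*(q + 4)*(q^3 - 19*q - 30) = (q - 4)*(q + 2)*(q + 4)*(q^2 - 2*q - 15) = (q - 4)*(q + 2)*(q + 3)*(q + 4)*(q - 5)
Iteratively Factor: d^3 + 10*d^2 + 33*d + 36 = (d + 3)*(d^2 + 7*d + 12) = (d + 3)^2*(d + 4)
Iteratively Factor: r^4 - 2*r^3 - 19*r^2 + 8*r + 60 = (r + 2)*(r^3 - 4*r^2 - 11*r + 30) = (r - 5)*(r + 2)*(r^2 + r - 6) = (r - 5)*(r - 2)*(r + 2)*(r + 3)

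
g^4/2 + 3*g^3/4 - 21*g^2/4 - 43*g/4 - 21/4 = (g/2 + 1/2)*(g - 7/2)*(g + 1)*(g + 3)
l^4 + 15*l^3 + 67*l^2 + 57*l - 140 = (l - 1)*(l + 4)*(l + 5)*(l + 7)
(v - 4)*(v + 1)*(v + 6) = v^3 + 3*v^2 - 22*v - 24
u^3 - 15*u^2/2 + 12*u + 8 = (u - 4)^2*(u + 1/2)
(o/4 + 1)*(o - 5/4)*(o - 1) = o^3/4 + 7*o^2/16 - 31*o/16 + 5/4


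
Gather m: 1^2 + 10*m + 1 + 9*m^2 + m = 9*m^2 + 11*m + 2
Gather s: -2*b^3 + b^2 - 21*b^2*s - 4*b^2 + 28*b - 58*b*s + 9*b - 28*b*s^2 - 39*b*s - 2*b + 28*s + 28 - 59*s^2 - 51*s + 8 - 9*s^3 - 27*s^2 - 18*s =-2*b^3 - 3*b^2 + 35*b - 9*s^3 + s^2*(-28*b - 86) + s*(-21*b^2 - 97*b - 41) + 36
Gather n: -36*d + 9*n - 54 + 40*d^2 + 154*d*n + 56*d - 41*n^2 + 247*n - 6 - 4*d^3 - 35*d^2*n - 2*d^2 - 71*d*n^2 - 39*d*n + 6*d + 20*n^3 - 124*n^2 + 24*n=-4*d^3 + 38*d^2 + 26*d + 20*n^3 + n^2*(-71*d - 165) + n*(-35*d^2 + 115*d + 280) - 60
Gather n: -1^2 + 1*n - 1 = n - 2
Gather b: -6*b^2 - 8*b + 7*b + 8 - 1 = -6*b^2 - b + 7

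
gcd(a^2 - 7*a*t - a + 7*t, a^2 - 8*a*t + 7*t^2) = -a + 7*t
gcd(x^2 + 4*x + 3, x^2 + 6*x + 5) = x + 1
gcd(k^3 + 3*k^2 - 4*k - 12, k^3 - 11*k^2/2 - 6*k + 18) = k + 2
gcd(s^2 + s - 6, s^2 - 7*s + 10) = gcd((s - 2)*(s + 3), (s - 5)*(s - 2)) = s - 2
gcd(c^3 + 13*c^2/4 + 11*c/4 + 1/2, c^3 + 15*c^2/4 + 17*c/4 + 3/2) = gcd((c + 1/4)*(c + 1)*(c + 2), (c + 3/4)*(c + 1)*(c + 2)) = c^2 + 3*c + 2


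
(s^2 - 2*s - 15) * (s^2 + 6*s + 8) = s^4 + 4*s^3 - 19*s^2 - 106*s - 120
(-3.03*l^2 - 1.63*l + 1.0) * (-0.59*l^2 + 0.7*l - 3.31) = 1.7877*l^4 - 1.1593*l^3 + 8.2983*l^2 + 6.0953*l - 3.31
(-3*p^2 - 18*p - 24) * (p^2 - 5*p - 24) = -3*p^4 - 3*p^3 + 138*p^2 + 552*p + 576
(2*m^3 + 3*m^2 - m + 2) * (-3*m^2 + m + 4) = -6*m^5 - 7*m^4 + 14*m^3 + 5*m^2 - 2*m + 8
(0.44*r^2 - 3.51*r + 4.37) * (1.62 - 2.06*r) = -0.9064*r^3 + 7.9434*r^2 - 14.6884*r + 7.0794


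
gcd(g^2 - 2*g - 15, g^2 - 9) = g + 3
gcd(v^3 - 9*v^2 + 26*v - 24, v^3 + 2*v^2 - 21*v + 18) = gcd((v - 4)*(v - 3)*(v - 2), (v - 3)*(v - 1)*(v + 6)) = v - 3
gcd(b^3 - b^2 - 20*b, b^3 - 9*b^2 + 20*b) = b^2 - 5*b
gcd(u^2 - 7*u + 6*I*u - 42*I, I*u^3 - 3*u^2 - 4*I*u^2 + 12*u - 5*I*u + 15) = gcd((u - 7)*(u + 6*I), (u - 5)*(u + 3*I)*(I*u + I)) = 1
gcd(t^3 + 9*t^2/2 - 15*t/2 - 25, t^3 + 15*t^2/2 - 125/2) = t^2 + 5*t/2 - 25/2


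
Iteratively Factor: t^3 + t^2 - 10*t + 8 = (t - 2)*(t^2 + 3*t - 4) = (t - 2)*(t - 1)*(t + 4)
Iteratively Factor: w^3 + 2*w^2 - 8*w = (w)*(w^2 + 2*w - 8) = w*(w - 2)*(w + 4)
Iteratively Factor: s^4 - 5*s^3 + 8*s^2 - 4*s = (s - 1)*(s^3 - 4*s^2 + 4*s) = s*(s - 1)*(s^2 - 4*s + 4) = s*(s - 2)*(s - 1)*(s - 2)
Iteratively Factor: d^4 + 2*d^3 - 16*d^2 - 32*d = (d + 4)*(d^3 - 2*d^2 - 8*d) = (d + 2)*(d + 4)*(d^2 - 4*d) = d*(d + 2)*(d + 4)*(d - 4)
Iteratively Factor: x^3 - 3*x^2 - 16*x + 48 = (x - 3)*(x^2 - 16) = (x - 3)*(x + 4)*(x - 4)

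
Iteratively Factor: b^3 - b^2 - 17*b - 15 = (b - 5)*(b^2 + 4*b + 3) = (b - 5)*(b + 3)*(b + 1)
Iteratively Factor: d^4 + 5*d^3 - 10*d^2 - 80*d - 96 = (d + 3)*(d^3 + 2*d^2 - 16*d - 32) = (d - 4)*(d + 3)*(d^2 + 6*d + 8) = (d - 4)*(d + 2)*(d + 3)*(d + 4)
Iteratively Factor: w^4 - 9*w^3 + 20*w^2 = (w - 5)*(w^3 - 4*w^2) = w*(w - 5)*(w^2 - 4*w) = w^2*(w - 5)*(w - 4)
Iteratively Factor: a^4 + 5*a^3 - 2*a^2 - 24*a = (a)*(a^3 + 5*a^2 - 2*a - 24) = a*(a + 3)*(a^2 + 2*a - 8) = a*(a - 2)*(a + 3)*(a + 4)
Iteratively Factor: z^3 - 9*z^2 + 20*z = (z - 5)*(z^2 - 4*z) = (z - 5)*(z - 4)*(z)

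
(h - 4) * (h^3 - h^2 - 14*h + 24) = h^4 - 5*h^3 - 10*h^2 + 80*h - 96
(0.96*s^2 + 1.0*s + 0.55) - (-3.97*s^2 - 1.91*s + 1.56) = 4.93*s^2 + 2.91*s - 1.01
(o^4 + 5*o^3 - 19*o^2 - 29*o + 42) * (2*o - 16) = 2*o^5 - 6*o^4 - 118*o^3 + 246*o^2 + 548*o - 672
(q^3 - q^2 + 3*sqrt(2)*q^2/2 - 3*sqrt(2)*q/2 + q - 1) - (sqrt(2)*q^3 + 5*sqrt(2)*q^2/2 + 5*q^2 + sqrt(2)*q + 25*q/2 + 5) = -sqrt(2)*q^3 + q^3 - 6*q^2 - sqrt(2)*q^2 - 23*q/2 - 5*sqrt(2)*q/2 - 6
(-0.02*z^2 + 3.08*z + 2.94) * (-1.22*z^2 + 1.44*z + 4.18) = 0.0244*z^4 - 3.7864*z^3 + 0.764800000000001*z^2 + 17.108*z + 12.2892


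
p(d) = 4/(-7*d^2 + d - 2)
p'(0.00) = -1.00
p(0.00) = -2.00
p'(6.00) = 0.01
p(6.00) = -0.02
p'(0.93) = 0.95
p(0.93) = -0.56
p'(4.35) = 0.01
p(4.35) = -0.03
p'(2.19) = 0.11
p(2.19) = -0.12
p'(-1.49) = -0.24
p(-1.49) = -0.21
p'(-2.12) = -0.10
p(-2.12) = -0.11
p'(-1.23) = -0.38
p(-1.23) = -0.29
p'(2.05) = 0.13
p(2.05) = -0.14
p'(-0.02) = -1.25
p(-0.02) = -1.98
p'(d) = 4*(14*d - 1)/(-7*d^2 + d - 2)^2 = 4*(14*d - 1)/(7*d^2 - d + 2)^2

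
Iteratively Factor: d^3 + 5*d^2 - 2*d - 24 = (d - 2)*(d^2 + 7*d + 12) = (d - 2)*(d + 4)*(d + 3)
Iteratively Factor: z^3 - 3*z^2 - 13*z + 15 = (z + 3)*(z^2 - 6*z + 5) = (z - 5)*(z + 3)*(z - 1)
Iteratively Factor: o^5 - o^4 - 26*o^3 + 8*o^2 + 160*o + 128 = (o + 4)*(o^4 - 5*o^3 - 6*o^2 + 32*o + 32) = (o + 2)*(o + 4)*(o^3 - 7*o^2 + 8*o + 16) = (o - 4)*(o + 2)*(o + 4)*(o^2 - 3*o - 4) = (o - 4)*(o + 1)*(o + 2)*(o + 4)*(o - 4)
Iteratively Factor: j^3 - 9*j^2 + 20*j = (j - 5)*(j^2 - 4*j) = j*(j - 5)*(j - 4)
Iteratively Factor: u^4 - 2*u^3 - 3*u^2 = (u + 1)*(u^3 - 3*u^2) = u*(u + 1)*(u^2 - 3*u) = u*(u - 3)*(u + 1)*(u)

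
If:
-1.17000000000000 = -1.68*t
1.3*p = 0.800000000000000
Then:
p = 0.62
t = 0.70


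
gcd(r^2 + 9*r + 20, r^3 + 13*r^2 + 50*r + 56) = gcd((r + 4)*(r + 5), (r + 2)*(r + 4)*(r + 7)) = r + 4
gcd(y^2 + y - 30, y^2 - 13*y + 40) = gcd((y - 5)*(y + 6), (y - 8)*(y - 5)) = y - 5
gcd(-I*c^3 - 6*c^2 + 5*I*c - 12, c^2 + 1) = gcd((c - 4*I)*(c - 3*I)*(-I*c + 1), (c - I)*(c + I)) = c + I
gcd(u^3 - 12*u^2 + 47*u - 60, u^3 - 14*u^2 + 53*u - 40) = u - 5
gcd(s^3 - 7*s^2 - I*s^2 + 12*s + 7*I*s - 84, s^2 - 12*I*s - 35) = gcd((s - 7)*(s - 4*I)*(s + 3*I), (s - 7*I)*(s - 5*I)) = 1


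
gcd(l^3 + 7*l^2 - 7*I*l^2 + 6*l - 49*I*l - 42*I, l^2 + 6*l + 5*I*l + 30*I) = l + 6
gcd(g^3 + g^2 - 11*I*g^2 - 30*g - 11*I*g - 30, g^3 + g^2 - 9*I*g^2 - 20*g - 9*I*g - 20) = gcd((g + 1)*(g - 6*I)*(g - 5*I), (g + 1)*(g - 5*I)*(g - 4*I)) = g^2 + g*(1 - 5*I) - 5*I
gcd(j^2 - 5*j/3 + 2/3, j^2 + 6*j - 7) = j - 1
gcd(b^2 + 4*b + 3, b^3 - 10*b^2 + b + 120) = b + 3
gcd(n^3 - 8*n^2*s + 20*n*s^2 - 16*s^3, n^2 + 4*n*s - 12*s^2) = -n + 2*s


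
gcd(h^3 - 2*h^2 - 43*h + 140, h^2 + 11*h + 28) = h + 7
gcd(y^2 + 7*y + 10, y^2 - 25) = y + 5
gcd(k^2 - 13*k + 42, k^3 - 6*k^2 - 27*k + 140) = k - 7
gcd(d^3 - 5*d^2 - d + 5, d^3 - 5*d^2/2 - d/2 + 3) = d + 1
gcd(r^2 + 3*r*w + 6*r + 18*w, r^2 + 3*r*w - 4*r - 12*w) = r + 3*w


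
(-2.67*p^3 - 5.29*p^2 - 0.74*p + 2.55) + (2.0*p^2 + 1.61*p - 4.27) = -2.67*p^3 - 3.29*p^2 + 0.87*p - 1.72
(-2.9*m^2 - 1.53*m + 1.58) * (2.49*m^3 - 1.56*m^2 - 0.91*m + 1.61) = -7.221*m^5 + 0.7143*m^4 + 8.96*m^3 - 5.7415*m^2 - 3.9011*m + 2.5438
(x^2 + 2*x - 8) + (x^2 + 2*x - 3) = 2*x^2 + 4*x - 11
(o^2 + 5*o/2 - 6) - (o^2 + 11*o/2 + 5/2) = -3*o - 17/2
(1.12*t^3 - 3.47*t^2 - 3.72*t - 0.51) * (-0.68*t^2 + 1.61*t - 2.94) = -0.7616*t^5 + 4.1628*t^4 - 6.3499*t^3 + 4.5594*t^2 + 10.1157*t + 1.4994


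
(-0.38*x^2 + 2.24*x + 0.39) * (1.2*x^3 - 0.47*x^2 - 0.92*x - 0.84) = -0.456*x^5 + 2.8666*x^4 - 0.2352*x^3 - 1.9249*x^2 - 2.2404*x - 0.3276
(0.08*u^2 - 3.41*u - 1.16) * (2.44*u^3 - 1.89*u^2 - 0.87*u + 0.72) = 0.1952*u^5 - 8.4716*u^4 + 3.5449*u^3 + 5.2167*u^2 - 1.446*u - 0.8352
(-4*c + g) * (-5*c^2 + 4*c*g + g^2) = 20*c^3 - 21*c^2*g + g^3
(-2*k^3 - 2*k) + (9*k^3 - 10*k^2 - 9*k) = 7*k^3 - 10*k^2 - 11*k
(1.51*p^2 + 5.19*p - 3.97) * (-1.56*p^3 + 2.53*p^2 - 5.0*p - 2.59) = -2.3556*p^5 - 4.2761*p^4 + 11.7739*p^3 - 39.905*p^2 + 6.4079*p + 10.2823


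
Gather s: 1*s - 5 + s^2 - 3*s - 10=s^2 - 2*s - 15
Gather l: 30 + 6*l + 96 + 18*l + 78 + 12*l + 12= 36*l + 216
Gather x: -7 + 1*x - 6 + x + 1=2*x - 12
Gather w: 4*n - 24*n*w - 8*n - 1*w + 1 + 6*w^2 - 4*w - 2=-4*n + 6*w^2 + w*(-24*n - 5) - 1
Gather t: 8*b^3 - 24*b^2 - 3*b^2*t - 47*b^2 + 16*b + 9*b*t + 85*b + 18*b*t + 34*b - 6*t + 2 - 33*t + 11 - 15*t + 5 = 8*b^3 - 71*b^2 + 135*b + t*(-3*b^2 + 27*b - 54) + 18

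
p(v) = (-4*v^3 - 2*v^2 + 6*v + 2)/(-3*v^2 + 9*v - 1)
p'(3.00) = -840.00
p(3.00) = 106.00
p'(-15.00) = 1.30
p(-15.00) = -15.98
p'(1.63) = -5.95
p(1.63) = -1.90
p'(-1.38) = 0.57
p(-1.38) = -0.02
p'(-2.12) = 0.82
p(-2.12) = -0.55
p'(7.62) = 0.83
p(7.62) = 17.24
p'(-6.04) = 1.18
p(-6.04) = -4.70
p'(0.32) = -8.04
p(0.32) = 2.28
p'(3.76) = -13.35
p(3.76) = 22.60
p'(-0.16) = -4.10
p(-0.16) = -0.40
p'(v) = (6*v - 9)*(-4*v^3 - 2*v^2 + 6*v + 2)/(-3*v^2 + 9*v - 1)^2 + (-12*v^2 - 4*v + 6)/(-3*v^2 + 9*v - 1)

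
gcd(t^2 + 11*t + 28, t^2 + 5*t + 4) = t + 4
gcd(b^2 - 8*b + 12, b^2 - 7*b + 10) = b - 2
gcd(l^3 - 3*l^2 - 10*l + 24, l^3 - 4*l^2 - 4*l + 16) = l^2 - 6*l + 8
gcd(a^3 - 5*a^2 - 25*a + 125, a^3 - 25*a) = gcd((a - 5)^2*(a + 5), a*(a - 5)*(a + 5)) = a^2 - 25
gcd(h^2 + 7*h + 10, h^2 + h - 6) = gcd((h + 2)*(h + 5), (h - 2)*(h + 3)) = 1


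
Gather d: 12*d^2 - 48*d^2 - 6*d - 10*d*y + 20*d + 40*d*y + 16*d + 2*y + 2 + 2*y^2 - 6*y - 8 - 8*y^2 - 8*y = -36*d^2 + d*(30*y + 30) - 6*y^2 - 12*y - 6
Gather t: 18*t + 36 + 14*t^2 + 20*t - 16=14*t^2 + 38*t + 20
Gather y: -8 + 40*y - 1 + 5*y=45*y - 9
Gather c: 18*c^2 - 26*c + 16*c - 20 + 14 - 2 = 18*c^2 - 10*c - 8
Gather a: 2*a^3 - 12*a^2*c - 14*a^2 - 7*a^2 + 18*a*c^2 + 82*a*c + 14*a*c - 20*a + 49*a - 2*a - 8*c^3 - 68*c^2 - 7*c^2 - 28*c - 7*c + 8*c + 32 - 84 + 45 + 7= 2*a^3 + a^2*(-12*c - 21) + a*(18*c^2 + 96*c + 27) - 8*c^3 - 75*c^2 - 27*c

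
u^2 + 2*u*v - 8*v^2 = (u - 2*v)*(u + 4*v)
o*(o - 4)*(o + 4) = o^3 - 16*o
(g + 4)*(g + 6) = g^2 + 10*g + 24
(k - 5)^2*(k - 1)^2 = k^4 - 12*k^3 + 46*k^2 - 60*k + 25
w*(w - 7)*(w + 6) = w^3 - w^2 - 42*w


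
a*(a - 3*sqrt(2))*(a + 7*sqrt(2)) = a^3 + 4*sqrt(2)*a^2 - 42*a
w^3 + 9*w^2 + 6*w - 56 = (w - 2)*(w + 4)*(w + 7)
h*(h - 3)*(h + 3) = h^3 - 9*h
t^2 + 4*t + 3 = (t + 1)*(t + 3)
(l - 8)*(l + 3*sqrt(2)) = l^2 - 8*l + 3*sqrt(2)*l - 24*sqrt(2)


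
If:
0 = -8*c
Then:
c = 0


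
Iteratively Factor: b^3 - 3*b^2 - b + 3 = (b - 1)*(b^2 - 2*b - 3) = (b - 1)*(b + 1)*(b - 3)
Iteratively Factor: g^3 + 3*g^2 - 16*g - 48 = (g + 4)*(g^2 - g - 12) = (g + 3)*(g + 4)*(g - 4)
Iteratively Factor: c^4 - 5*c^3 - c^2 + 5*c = (c - 5)*(c^3 - c) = c*(c - 5)*(c^2 - 1) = c*(c - 5)*(c - 1)*(c + 1)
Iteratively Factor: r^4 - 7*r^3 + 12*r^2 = (r)*(r^3 - 7*r^2 + 12*r) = r*(r - 4)*(r^2 - 3*r) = r*(r - 4)*(r - 3)*(r)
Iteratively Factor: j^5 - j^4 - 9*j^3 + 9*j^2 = (j - 1)*(j^4 - 9*j^2) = j*(j - 1)*(j^3 - 9*j) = j*(j - 1)*(j + 3)*(j^2 - 3*j) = j^2*(j - 1)*(j + 3)*(j - 3)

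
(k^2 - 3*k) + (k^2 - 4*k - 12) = 2*k^2 - 7*k - 12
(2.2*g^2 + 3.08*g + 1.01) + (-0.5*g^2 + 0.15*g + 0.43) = 1.7*g^2 + 3.23*g + 1.44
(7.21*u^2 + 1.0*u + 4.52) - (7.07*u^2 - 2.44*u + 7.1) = 0.14*u^2 + 3.44*u - 2.58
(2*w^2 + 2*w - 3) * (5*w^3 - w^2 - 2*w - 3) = 10*w^5 + 8*w^4 - 21*w^3 - 7*w^2 + 9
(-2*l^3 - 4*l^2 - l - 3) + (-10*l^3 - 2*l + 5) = -12*l^3 - 4*l^2 - 3*l + 2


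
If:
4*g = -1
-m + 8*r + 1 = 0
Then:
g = -1/4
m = 8*r + 1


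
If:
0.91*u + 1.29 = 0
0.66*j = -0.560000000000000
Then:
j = -0.85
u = -1.42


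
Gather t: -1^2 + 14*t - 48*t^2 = -48*t^2 + 14*t - 1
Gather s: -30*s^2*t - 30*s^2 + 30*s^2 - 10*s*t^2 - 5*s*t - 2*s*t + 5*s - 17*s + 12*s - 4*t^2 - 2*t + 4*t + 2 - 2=-30*s^2*t + s*(-10*t^2 - 7*t) - 4*t^2 + 2*t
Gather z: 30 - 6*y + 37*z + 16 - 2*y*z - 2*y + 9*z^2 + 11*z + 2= -8*y + 9*z^2 + z*(48 - 2*y) + 48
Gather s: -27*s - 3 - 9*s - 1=-36*s - 4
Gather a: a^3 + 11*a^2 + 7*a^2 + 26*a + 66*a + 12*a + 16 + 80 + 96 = a^3 + 18*a^2 + 104*a + 192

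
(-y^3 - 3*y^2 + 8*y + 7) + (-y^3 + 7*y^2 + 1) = -2*y^3 + 4*y^2 + 8*y + 8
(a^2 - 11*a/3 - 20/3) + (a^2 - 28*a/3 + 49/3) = 2*a^2 - 13*a + 29/3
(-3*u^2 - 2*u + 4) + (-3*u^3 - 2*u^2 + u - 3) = -3*u^3 - 5*u^2 - u + 1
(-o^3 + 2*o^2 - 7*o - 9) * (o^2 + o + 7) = -o^5 + o^4 - 12*o^3 - 2*o^2 - 58*o - 63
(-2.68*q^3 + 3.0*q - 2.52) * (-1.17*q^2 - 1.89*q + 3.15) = 3.1356*q^5 + 5.0652*q^4 - 11.952*q^3 - 2.7216*q^2 + 14.2128*q - 7.938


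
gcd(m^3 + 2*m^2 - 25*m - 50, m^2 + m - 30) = m - 5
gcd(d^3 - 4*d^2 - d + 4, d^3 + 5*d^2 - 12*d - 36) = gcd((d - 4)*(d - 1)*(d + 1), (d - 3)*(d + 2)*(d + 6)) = 1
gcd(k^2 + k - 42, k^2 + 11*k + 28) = k + 7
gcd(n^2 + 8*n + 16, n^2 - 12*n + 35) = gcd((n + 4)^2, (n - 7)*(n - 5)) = 1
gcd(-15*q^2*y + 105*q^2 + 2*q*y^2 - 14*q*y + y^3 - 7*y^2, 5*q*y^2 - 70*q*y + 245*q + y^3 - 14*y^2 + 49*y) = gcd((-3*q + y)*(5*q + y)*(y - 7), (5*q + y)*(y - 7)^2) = 5*q*y - 35*q + y^2 - 7*y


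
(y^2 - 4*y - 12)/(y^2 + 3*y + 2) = (y - 6)/(y + 1)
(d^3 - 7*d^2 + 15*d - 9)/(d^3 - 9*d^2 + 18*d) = (d^2 - 4*d + 3)/(d*(d - 6))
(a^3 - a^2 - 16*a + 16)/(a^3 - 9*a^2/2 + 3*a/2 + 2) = 2*(a + 4)/(2*a + 1)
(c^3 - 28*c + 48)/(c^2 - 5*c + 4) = (c^2 + 4*c - 12)/(c - 1)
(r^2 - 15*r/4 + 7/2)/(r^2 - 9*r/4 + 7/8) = 2*(r - 2)/(2*r - 1)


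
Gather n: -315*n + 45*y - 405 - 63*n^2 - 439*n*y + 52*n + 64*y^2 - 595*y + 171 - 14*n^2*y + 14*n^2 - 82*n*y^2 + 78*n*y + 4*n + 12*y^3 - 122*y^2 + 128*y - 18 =n^2*(-14*y - 49) + n*(-82*y^2 - 361*y - 259) + 12*y^3 - 58*y^2 - 422*y - 252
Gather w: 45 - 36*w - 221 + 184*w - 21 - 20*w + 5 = 128*w - 192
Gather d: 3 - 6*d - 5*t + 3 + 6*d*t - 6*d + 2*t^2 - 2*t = d*(6*t - 12) + 2*t^2 - 7*t + 6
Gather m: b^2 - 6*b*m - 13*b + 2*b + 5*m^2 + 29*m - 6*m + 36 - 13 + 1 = b^2 - 11*b + 5*m^2 + m*(23 - 6*b) + 24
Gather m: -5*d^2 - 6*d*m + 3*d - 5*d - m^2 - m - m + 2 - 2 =-5*d^2 - 2*d - m^2 + m*(-6*d - 2)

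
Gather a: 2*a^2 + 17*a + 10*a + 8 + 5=2*a^2 + 27*a + 13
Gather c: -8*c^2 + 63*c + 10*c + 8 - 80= -8*c^2 + 73*c - 72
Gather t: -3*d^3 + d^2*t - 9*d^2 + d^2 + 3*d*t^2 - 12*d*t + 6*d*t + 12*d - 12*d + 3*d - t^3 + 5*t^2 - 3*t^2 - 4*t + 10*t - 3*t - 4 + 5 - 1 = -3*d^3 - 8*d^2 + 3*d - t^3 + t^2*(3*d + 2) + t*(d^2 - 6*d + 3)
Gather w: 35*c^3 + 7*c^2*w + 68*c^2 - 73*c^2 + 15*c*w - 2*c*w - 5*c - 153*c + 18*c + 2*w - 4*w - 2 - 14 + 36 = 35*c^3 - 5*c^2 - 140*c + w*(7*c^2 + 13*c - 2) + 20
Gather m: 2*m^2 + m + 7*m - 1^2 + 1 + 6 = 2*m^2 + 8*m + 6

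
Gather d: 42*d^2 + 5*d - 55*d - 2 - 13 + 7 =42*d^2 - 50*d - 8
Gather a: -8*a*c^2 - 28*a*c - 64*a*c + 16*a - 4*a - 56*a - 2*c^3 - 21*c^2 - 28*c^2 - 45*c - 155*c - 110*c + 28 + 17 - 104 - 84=a*(-8*c^2 - 92*c - 44) - 2*c^3 - 49*c^2 - 310*c - 143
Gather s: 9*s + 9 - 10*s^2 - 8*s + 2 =-10*s^2 + s + 11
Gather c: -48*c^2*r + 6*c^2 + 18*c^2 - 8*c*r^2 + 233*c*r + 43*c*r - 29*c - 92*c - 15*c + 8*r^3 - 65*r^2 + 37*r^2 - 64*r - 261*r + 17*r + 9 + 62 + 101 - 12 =c^2*(24 - 48*r) + c*(-8*r^2 + 276*r - 136) + 8*r^3 - 28*r^2 - 308*r + 160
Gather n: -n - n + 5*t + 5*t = -2*n + 10*t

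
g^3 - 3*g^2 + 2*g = g*(g - 2)*(g - 1)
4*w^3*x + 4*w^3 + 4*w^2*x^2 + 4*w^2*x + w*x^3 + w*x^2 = (2*w + x)^2*(w*x + w)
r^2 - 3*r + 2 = (r - 2)*(r - 1)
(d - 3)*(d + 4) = d^2 + d - 12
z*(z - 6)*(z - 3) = z^3 - 9*z^2 + 18*z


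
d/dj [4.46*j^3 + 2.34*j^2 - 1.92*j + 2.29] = 13.38*j^2 + 4.68*j - 1.92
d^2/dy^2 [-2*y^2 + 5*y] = -4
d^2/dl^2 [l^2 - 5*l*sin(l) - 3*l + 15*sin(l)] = 5*l*sin(l) - 15*sin(l) - 10*cos(l) + 2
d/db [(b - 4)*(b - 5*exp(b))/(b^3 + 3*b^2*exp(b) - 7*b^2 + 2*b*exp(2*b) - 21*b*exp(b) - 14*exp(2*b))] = ((b - 4)*(b - 5*exp(b))*(-3*b^2*exp(b) - 3*b^2 - 4*b*exp(2*b) + 15*b*exp(b) + 14*b + 26*exp(2*b) + 21*exp(b)) + (b - (b - 4)*(5*exp(b) - 1) - 5*exp(b))*(b^3 + 3*b^2*exp(b) - 7*b^2 + 2*b*exp(2*b) - 21*b*exp(b) - 14*exp(2*b)))/(b^3 + 3*b^2*exp(b) - 7*b^2 + 2*b*exp(2*b) - 21*b*exp(b) - 14*exp(2*b))^2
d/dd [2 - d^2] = -2*d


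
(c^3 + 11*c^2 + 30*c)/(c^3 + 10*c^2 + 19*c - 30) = c/(c - 1)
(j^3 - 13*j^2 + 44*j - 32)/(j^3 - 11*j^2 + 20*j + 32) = (j - 1)/(j + 1)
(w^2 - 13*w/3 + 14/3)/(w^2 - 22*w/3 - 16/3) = (-3*w^2 + 13*w - 14)/(-3*w^2 + 22*w + 16)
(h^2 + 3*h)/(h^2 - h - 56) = h*(h + 3)/(h^2 - h - 56)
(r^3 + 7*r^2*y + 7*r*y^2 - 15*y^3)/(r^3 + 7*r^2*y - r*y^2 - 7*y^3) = (r^2 + 8*r*y + 15*y^2)/(r^2 + 8*r*y + 7*y^2)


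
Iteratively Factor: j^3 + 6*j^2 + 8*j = (j + 4)*(j^2 + 2*j) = (j + 2)*(j + 4)*(j)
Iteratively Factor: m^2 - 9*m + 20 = (m - 5)*(m - 4)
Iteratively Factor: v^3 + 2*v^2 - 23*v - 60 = (v - 5)*(v^2 + 7*v + 12) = (v - 5)*(v + 4)*(v + 3)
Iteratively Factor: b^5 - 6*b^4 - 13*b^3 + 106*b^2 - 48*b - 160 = (b - 2)*(b^4 - 4*b^3 - 21*b^2 + 64*b + 80) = (b - 4)*(b - 2)*(b^3 - 21*b - 20) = (b - 4)*(b - 2)*(b + 4)*(b^2 - 4*b - 5) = (b - 5)*(b - 4)*(b - 2)*(b + 4)*(b + 1)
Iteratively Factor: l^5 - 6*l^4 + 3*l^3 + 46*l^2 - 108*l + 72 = (l + 3)*(l^4 - 9*l^3 + 30*l^2 - 44*l + 24) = (l - 2)*(l + 3)*(l^3 - 7*l^2 + 16*l - 12) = (l - 2)^2*(l + 3)*(l^2 - 5*l + 6) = (l - 3)*(l - 2)^2*(l + 3)*(l - 2)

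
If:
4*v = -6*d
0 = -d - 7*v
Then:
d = 0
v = 0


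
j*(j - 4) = j^2 - 4*j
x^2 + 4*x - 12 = (x - 2)*(x + 6)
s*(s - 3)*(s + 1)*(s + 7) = s^4 + 5*s^3 - 17*s^2 - 21*s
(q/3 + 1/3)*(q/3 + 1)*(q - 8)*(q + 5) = q^4/9 + q^3/9 - 49*q^2/9 - 169*q/9 - 40/3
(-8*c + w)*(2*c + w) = -16*c^2 - 6*c*w + w^2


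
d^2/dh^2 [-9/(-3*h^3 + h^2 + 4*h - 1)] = 18*((1 - 9*h)*(3*h^3 - h^2 - 4*h + 1) + (-9*h^2 + 2*h + 4)^2)/(3*h^3 - h^2 - 4*h + 1)^3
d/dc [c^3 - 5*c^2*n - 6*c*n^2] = 3*c^2 - 10*c*n - 6*n^2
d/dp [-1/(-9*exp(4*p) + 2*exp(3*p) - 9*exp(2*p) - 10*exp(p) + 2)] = (-36*exp(3*p) + 6*exp(2*p) - 18*exp(p) - 10)*exp(p)/(9*exp(4*p) - 2*exp(3*p) + 9*exp(2*p) + 10*exp(p) - 2)^2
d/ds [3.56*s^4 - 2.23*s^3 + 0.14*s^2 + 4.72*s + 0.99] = 14.24*s^3 - 6.69*s^2 + 0.28*s + 4.72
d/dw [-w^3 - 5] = -3*w^2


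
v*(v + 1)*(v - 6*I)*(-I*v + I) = -I*v^4 - 6*v^3 + I*v^2 + 6*v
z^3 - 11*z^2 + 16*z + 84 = (z - 7)*(z - 6)*(z + 2)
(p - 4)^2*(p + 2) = p^3 - 6*p^2 + 32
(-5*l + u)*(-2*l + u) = 10*l^2 - 7*l*u + u^2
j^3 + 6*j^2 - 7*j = j*(j - 1)*(j + 7)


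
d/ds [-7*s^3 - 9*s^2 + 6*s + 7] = -21*s^2 - 18*s + 6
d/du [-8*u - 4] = -8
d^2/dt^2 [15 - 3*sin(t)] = 3*sin(t)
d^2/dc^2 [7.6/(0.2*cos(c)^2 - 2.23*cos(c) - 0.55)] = (1.216*(1 - cos(c)^2)^2 - 10.1688*cos(c)^3 + 41.74604*cos(c)^2 + 11.0162*cos(c) - 78.47608)/(-0.2*cos(c)^2 + 2.23*cos(c) + 0.55)^3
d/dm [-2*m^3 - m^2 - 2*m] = -6*m^2 - 2*m - 2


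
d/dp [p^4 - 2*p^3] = p^2*(4*p - 6)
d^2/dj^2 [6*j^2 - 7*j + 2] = 12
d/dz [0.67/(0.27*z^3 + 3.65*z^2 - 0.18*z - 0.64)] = (-0.5427*z^2 - 4.891*z + 0.1206)/(0.27*z^3 + 3.65*z^2 - 0.18*z - 0.64)^2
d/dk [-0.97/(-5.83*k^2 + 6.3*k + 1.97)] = (6.111 - 11.3102*k)/(-5.83*k^2 + 6.3*k + 1.97)^2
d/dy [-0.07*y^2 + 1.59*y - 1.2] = 1.59 - 0.14*y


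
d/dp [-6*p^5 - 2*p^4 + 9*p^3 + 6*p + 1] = -30*p^4 - 8*p^3 + 27*p^2 + 6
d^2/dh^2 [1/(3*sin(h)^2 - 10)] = 6*(-6*sin(h)^4 - 11*sin(h)^2 + 10)/(3*sin(h)^2 - 10)^3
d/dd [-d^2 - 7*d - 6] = -2*d - 7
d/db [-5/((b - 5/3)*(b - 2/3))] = 135*(6*b - 7)/((3*b - 5)^2*(3*b - 2)^2)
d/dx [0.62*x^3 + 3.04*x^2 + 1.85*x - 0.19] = 1.86*x^2 + 6.08*x + 1.85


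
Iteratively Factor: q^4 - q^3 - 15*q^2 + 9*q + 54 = (q - 3)*(q^3 + 2*q^2 - 9*q - 18) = (q - 3)*(q + 2)*(q^2 - 9) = (q - 3)^2*(q + 2)*(q + 3)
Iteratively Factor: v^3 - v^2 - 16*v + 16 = (v - 1)*(v^2 - 16) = (v - 1)*(v + 4)*(v - 4)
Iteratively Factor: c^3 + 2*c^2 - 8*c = (c + 4)*(c^2 - 2*c) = c*(c + 4)*(c - 2)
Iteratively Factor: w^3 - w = (w - 1)*(w^2 + w) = (w - 1)*(w + 1)*(w)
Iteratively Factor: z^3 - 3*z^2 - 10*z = (z)*(z^2 - 3*z - 10) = z*(z + 2)*(z - 5)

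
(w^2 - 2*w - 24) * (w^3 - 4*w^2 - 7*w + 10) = w^5 - 6*w^4 - 23*w^3 + 120*w^2 + 148*w - 240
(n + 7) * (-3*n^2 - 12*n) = -3*n^3 - 33*n^2 - 84*n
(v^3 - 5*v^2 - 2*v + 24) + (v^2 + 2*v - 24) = v^3 - 4*v^2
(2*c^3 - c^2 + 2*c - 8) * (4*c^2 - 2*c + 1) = 8*c^5 - 8*c^4 + 12*c^3 - 37*c^2 + 18*c - 8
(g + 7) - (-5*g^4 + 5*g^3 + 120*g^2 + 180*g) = 5*g^4 - 5*g^3 - 120*g^2 - 179*g + 7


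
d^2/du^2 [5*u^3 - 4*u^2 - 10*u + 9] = 30*u - 8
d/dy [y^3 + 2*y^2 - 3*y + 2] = 3*y^2 + 4*y - 3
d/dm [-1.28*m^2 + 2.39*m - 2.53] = 2.39 - 2.56*m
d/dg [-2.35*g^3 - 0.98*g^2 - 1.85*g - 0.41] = -7.05*g^2 - 1.96*g - 1.85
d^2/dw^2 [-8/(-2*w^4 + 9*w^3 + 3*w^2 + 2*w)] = 16*(3*w*(-4*w^2 + 9*w + 1)*(-2*w^3 + 9*w^2 + 3*w + 2) - (-8*w^3 + 27*w^2 + 6*w + 2)^2)/(w^3*(-2*w^3 + 9*w^2 + 3*w + 2)^3)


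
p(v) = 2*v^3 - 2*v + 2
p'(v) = 6*v^2 - 2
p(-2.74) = -33.66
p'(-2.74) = 43.05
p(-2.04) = -10.90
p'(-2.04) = 22.97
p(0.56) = 1.23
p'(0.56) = -0.12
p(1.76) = 9.38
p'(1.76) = 16.59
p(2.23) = 19.72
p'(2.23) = 27.84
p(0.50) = 1.25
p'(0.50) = -0.50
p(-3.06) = -49.19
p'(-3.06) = 54.18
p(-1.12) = 1.43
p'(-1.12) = 5.53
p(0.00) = 2.00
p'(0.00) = -2.00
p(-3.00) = -46.00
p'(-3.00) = 52.00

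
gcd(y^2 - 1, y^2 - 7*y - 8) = y + 1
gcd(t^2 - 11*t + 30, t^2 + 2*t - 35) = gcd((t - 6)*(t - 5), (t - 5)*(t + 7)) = t - 5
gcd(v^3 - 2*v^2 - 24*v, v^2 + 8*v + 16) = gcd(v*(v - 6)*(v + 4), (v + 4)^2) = v + 4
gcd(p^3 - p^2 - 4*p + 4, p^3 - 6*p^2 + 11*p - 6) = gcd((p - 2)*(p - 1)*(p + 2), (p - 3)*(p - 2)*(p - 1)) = p^2 - 3*p + 2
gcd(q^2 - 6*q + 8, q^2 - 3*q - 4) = q - 4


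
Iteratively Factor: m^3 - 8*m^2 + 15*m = (m - 3)*(m^2 - 5*m) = (m - 5)*(m - 3)*(m)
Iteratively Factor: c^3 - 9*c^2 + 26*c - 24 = (c - 4)*(c^2 - 5*c + 6) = (c - 4)*(c - 2)*(c - 3)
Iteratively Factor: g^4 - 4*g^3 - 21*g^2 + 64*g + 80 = (g + 1)*(g^3 - 5*g^2 - 16*g + 80) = (g - 4)*(g + 1)*(g^2 - g - 20) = (g - 5)*(g - 4)*(g + 1)*(g + 4)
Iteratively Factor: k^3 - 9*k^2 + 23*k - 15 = (k - 1)*(k^2 - 8*k + 15) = (k - 5)*(k - 1)*(k - 3)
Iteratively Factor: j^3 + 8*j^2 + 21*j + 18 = (j + 3)*(j^2 + 5*j + 6) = (j + 3)^2*(j + 2)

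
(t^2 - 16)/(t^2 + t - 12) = (t - 4)/(t - 3)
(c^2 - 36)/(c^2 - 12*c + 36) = (c + 6)/(c - 6)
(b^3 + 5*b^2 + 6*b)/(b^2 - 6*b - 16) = b*(b + 3)/(b - 8)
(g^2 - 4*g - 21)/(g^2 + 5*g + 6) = (g - 7)/(g + 2)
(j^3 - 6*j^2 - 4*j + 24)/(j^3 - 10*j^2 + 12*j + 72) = (j - 2)/(j - 6)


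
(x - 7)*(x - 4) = x^2 - 11*x + 28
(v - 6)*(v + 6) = v^2 - 36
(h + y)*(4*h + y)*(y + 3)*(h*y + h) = 4*h^3*y^2 + 16*h^3*y + 12*h^3 + 5*h^2*y^3 + 20*h^2*y^2 + 15*h^2*y + h*y^4 + 4*h*y^3 + 3*h*y^2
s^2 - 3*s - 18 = (s - 6)*(s + 3)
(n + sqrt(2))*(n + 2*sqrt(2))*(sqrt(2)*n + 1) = sqrt(2)*n^3 + 7*n^2 + 7*sqrt(2)*n + 4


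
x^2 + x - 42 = (x - 6)*(x + 7)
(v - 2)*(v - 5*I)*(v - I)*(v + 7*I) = v^4 - 2*v^3 + I*v^3 + 37*v^2 - 2*I*v^2 - 74*v - 35*I*v + 70*I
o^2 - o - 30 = (o - 6)*(o + 5)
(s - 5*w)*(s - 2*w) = s^2 - 7*s*w + 10*w^2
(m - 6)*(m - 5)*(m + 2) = m^3 - 9*m^2 + 8*m + 60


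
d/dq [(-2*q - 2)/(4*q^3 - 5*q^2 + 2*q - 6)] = 2*(8*q^3 + 7*q^2 - 10*q + 8)/(16*q^6 - 40*q^5 + 41*q^4 - 68*q^3 + 64*q^2 - 24*q + 36)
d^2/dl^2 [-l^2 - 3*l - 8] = -2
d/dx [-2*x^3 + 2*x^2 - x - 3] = -6*x^2 + 4*x - 1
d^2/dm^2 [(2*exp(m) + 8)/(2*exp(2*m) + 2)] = (exp(4*m) + 16*exp(3*m) - 6*exp(2*m) - 16*exp(m) + 1)*exp(m)/(exp(6*m) + 3*exp(4*m) + 3*exp(2*m) + 1)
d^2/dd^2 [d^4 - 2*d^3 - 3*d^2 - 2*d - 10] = 12*d^2 - 12*d - 6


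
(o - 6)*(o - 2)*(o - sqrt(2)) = o^3 - 8*o^2 - sqrt(2)*o^2 + 8*sqrt(2)*o + 12*o - 12*sqrt(2)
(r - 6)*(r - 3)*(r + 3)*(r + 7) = r^4 + r^3 - 51*r^2 - 9*r + 378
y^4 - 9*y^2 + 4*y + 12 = (y - 2)^2*(y + 1)*(y + 3)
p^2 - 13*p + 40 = (p - 8)*(p - 5)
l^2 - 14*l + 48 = (l - 8)*(l - 6)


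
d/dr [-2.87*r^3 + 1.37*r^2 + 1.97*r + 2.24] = -8.61*r^2 + 2.74*r + 1.97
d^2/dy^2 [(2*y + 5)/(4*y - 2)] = 24/(2*y - 1)^3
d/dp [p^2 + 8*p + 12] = 2*p + 8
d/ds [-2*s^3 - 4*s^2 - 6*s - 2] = -6*s^2 - 8*s - 6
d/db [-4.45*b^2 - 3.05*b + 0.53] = -8.9*b - 3.05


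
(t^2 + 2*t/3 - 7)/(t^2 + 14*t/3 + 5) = (3*t - 7)/(3*t + 5)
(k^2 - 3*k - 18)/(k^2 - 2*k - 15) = (k - 6)/(k - 5)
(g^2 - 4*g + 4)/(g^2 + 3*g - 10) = (g - 2)/(g + 5)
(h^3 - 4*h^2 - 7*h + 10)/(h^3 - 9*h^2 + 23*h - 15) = (h + 2)/(h - 3)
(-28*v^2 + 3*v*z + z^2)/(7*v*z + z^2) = (-4*v + z)/z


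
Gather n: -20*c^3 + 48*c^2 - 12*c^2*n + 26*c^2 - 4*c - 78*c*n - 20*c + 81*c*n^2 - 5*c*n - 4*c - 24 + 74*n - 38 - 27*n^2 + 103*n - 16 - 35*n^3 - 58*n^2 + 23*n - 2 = -20*c^3 + 74*c^2 - 28*c - 35*n^3 + n^2*(81*c - 85) + n*(-12*c^2 - 83*c + 200) - 80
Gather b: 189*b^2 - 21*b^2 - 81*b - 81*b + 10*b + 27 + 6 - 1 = 168*b^2 - 152*b + 32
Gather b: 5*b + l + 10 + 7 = 5*b + l + 17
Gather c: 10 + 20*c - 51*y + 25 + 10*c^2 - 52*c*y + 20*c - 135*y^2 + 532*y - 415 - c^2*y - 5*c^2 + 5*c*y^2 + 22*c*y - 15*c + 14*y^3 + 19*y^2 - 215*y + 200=c^2*(5 - y) + c*(5*y^2 - 30*y + 25) + 14*y^3 - 116*y^2 + 266*y - 180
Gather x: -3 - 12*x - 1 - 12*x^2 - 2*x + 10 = -12*x^2 - 14*x + 6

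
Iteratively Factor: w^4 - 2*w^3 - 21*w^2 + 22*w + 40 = (w - 2)*(w^3 - 21*w - 20) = (w - 5)*(w - 2)*(w^2 + 5*w + 4) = (w - 5)*(w - 2)*(w + 1)*(w + 4)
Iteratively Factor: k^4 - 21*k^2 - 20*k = (k)*(k^3 - 21*k - 20) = k*(k + 1)*(k^2 - k - 20) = k*(k + 1)*(k + 4)*(k - 5)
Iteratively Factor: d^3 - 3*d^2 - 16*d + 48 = (d + 4)*(d^2 - 7*d + 12) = (d - 4)*(d + 4)*(d - 3)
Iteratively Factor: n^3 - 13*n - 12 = (n + 1)*(n^2 - n - 12) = (n + 1)*(n + 3)*(n - 4)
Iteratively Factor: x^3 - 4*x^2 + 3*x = (x)*(x^2 - 4*x + 3) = x*(x - 3)*(x - 1)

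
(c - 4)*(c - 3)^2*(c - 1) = c^4 - 11*c^3 + 43*c^2 - 69*c + 36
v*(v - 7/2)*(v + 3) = v^3 - v^2/2 - 21*v/2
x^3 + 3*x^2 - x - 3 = (x - 1)*(x + 1)*(x + 3)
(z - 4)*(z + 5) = z^2 + z - 20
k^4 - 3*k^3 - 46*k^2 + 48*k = k*(k - 8)*(k - 1)*(k + 6)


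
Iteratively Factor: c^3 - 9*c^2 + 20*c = (c - 4)*(c^2 - 5*c) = c*(c - 4)*(c - 5)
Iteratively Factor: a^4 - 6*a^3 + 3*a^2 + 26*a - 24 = (a - 3)*(a^3 - 3*a^2 - 6*a + 8) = (a - 3)*(a - 1)*(a^2 - 2*a - 8) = (a - 3)*(a - 1)*(a + 2)*(a - 4)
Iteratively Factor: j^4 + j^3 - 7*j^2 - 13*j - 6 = (j + 1)*(j^3 - 7*j - 6) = (j - 3)*(j + 1)*(j^2 + 3*j + 2) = (j - 3)*(j + 1)*(j + 2)*(j + 1)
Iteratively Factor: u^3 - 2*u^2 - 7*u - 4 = (u - 4)*(u^2 + 2*u + 1) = (u - 4)*(u + 1)*(u + 1)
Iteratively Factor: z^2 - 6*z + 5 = (z - 1)*(z - 5)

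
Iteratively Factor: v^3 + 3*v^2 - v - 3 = (v + 1)*(v^2 + 2*v - 3) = (v - 1)*(v + 1)*(v + 3)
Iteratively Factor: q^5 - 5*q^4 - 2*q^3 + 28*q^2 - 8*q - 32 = (q - 2)*(q^4 - 3*q^3 - 8*q^2 + 12*q + 16) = (q - 4)*(q - 2)*(q^3 + q^2 - 4*q - 4) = (q - 4)*(q - 2)*(q + 1)*(q^2 - 4) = (q - 4)*(q - 2)^2*(q + 1)*(q + 2)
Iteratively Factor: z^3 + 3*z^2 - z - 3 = (z + 3)*(z^2 - 1) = (z - 1)*(z + 3)*(z + 1)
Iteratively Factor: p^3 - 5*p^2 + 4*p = (p - 1)*(p^2 - 4*p) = (p - 4)*(p - 1)*(p)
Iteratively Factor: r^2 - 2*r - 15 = (r - 5)*(r + 3)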